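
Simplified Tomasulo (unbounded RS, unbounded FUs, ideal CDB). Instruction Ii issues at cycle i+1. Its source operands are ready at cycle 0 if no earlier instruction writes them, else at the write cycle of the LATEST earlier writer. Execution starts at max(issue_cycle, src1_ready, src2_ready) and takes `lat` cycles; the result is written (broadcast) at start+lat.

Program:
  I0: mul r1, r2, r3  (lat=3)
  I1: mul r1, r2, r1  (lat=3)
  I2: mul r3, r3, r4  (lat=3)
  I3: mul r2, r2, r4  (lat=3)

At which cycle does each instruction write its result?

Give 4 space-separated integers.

I0 mul r1: issue@1 deps=(None,None) exec_start@1 write@4
I1 mul r1: issue@2 deps=(None,0) exec_start@4 write@7
I2 mul r3: issue@3 deps=(None,None) exec_start@3 write@6
I3 mul r2: issue@4 deps=(None,None) exec_start@4 write@7

Answer: 4 7 6 7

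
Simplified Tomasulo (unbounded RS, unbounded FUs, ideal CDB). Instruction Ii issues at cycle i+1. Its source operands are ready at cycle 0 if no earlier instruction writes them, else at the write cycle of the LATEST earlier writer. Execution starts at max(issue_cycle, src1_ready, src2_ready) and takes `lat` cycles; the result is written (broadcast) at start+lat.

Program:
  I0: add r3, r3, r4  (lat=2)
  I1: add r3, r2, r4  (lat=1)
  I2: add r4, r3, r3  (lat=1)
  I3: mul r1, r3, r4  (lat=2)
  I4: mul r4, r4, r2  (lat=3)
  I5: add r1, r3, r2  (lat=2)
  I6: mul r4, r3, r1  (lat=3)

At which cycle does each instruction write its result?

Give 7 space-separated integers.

Answer: 3 3 4 6 8 8 11

Derivation:
I0 add r3: issue@1 deps=(None,None) exec_start@1 write@3
I1 add r3: issue@2 deps=(None,None) exec_start@2 write@3
I2 add r4: issue@3 deps=(1,1) exec_start@3 write@4
I3 mul r1: issue@4 deps=(1,2) exec_start@4 write@6
I4 mul r4: issue@5 deps=(2,None) exec_start@5 write@8
I5 add r1: issue@6 deps=(1,None) exec_start@6 write@8
I6 mul r4: issue@7 deps=(1,5) exec_start@8 write@11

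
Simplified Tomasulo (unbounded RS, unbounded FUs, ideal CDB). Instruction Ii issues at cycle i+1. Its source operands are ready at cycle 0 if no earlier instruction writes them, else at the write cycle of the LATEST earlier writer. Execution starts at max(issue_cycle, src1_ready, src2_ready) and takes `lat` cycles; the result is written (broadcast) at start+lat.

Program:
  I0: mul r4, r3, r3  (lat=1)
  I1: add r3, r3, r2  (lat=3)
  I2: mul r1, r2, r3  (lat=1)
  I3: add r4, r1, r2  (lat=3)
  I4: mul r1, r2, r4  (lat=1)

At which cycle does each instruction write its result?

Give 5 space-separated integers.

I0 mul r4: issue@1 deps=(None,None) exec_start@1 write@2
I1 add r3: issue@2 deps=(None,None) exec_start@2 write@5
I2 mul r1: issue@3 deps=(None,1) exec_start@5 write@6
I3 add r4: issue@4 deps=(2,None) exec_start@6 write@9
I4 mul r1: issue@5 deps=(None,3) exec_start@9 write@10

Answer: 2 5 6 9 10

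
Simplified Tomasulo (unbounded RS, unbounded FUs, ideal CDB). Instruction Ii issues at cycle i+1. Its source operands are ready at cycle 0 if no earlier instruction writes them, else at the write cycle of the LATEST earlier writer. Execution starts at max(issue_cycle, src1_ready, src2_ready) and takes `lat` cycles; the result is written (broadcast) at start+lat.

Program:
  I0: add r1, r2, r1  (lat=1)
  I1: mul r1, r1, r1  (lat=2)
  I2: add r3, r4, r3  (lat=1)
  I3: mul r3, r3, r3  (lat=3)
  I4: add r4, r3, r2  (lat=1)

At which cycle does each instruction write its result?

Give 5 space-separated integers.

I0 add r1: issue@1 deps=(None,None) exec_start@1 write@2
I1 mul r1: issue@2 deps=(0,0) exec_start@2 write@4
I2 add r3: issue@3 deps=(None,None) exec_start@3 write@4
I3 mul r3: issue@4 deps=(2,2) exec_start@4 write@7
I4 add r4: issue@5 deps=(3,None) exec_start@7 write@8

Answer: 2 4 4 7 8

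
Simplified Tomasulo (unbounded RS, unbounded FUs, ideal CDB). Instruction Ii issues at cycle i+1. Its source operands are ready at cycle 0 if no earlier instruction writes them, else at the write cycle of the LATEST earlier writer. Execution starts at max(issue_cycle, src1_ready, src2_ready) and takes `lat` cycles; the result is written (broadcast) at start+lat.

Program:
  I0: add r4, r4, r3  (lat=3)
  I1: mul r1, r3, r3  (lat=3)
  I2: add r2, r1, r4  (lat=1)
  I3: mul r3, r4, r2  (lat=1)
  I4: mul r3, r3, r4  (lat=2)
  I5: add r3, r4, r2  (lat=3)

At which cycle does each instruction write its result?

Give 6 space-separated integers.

Answer: 4 5 6 7 9 9

Derivation:
I0 add r4: issue@1 deps=(None,None) exec_start@1 write@4
I1 mul r1: issue@2 deps=(None,None) exec_start@2 write@5
I2 add r2: issue@3 deps=(1,0) exec_start@5 write@6
I3 mul r3: issue@4 deps=(0,2) exec_start@6 write@7
I4 mul r3: issue@5 deps=(3,0) exec_start@7 write@9
I5 add r3: issue@6 deps=(0,2) exec_start@6 write@9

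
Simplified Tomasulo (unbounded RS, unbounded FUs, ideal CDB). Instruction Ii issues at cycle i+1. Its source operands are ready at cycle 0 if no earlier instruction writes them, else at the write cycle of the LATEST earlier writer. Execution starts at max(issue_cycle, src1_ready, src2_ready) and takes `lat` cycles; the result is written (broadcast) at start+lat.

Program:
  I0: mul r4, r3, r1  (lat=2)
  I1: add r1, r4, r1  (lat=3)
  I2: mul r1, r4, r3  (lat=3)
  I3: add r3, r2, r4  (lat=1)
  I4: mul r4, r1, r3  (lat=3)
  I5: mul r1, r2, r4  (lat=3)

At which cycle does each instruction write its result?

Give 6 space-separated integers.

Answer: 3 6 6 5 9 12

Derivation:
I0 mul r4: issue@1 deps=(None,None) exec_start@1 write@3
I1 add r1: issue@2 deps=(0,None) exec_start@3 write@6
I2 mul r1: issue@3 deps=(0,None) exec_start@3 write@6
I3 add r3: issue@4 deps=(None,0) exec_start@4 write@5
I4 mul r4: issue@5 deps=(2,3) exec_start@6 write@9
I5 mul r1: issue@6 deps=(None,4) exec_start@9 write@12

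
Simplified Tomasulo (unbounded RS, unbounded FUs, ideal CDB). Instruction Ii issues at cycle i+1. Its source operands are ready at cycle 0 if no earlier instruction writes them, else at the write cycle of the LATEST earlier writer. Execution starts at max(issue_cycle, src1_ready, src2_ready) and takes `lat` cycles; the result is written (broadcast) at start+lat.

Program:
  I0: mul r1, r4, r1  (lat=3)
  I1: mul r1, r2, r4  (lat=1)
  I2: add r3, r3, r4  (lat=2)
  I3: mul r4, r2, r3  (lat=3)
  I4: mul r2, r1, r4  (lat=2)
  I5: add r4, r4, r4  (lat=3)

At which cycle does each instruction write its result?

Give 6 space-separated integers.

Answer: 4 3 5 8 10 11

Derivation:
I0 mul r1: issue@1 deps=(None,None) exec_start@1 write@4
I1 mul r1: issue@2 deps=(None,None) exec_start@2 write@3
I2 add r3: issue@3 deps=(None,None) exec_start@3 write@5
I3 mul r4: issue@4 deps=(None,2) exec_start@5 write@8
I4 mul r2: issue@5 deps=(1,3) exec_start@8 write@10
I5 add r4: issue@6 deps=(3,3) exec_start@8 write@11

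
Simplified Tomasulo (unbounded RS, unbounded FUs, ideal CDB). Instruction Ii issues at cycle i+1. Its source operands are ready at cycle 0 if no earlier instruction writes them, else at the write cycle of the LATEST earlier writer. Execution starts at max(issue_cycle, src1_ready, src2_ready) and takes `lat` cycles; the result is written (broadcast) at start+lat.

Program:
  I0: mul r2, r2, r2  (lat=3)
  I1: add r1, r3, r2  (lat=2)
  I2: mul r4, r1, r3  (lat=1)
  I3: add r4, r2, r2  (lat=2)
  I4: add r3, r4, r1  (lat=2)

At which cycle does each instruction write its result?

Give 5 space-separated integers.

Answer: 4 6 7 6 8

Derivation:
I0 mul r2: issue@1 deps=(None,None) exec_start@1 write@4
I1 add r1: issue@2 deps=(None,0) exec_start@4 write@6
I2 mul r4: issue@3 deps=(1,None) exec_start@6 write@7
I3 add r4: issue@4 deps=(0,0) exec_start@4 write@6
I4 add r3: issue@5 deps=(3,1) exec_start@6 write@8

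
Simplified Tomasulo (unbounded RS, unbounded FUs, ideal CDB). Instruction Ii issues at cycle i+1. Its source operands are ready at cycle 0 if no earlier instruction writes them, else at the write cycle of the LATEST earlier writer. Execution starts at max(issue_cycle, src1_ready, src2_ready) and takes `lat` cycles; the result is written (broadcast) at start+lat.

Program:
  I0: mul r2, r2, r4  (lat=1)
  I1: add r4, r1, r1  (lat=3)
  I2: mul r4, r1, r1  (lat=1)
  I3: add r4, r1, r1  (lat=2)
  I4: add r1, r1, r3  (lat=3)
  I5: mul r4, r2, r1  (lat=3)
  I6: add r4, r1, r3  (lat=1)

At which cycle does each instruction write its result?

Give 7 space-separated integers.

Answer: 2 5 4 6 8 11 9

Derivation:
I0 mul r2: issue@1 deps=(None,None) exec_start@1 write@2
I1 add r4: issue@2 deps=(None,None) exec_start@2 write@5
I2 mul r4: issue@3 deps=(None,None) exec_start@3 write@4
I3 add r4: issue@4 deps=(None,None) exec_start@4 write@6
I4 add r1: issue@5 deps=(None,None) exec_start@5 write@8
I5 mul r4: issue@6 deps=(0,4) exec_start@8 write@11
I6 add r4: issue@7 deps=(4,None) exec_start@8 write@9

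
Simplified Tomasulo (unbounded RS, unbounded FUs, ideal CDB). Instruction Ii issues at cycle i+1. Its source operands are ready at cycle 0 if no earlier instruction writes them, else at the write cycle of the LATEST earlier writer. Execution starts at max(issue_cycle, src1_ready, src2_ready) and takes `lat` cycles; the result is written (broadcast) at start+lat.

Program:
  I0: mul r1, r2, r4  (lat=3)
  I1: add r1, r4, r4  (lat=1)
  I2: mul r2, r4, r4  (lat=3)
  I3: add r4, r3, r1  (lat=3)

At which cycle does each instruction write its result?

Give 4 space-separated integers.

Answer: 4 3 6 7

Derivation:
I0 mul r1: issue@1 deps=(None,None) exec_start@1 write@4
I1 add r1: issue@2 deps=(None,None) exec_start@2 write@3
I2 mul r2: issue@3 deps=(None,None) exec_start@3 write@6
I3 add r4: issue@4 deps=(None,1) exec_start@4 write@7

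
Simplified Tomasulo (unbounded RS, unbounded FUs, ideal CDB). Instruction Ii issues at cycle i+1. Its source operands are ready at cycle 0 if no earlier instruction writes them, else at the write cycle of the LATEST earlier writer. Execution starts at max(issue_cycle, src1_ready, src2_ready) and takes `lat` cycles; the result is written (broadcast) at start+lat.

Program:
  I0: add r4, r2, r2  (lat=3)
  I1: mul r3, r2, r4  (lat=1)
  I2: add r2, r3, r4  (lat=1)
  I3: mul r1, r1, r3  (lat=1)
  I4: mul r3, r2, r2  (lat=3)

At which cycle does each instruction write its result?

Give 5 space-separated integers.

I0 add r4: issue@1 deps=(None,None) exec_start@1 write@4
I1 mul r3: issue@2 deps=(None,0) exec_start@4 write@5
I2 add r2: issue@3 deps=(1,0) exec_start@5 write@6
I3 mul r1: issue@4 deps=(None,1) exec_start@5 write@6
I4 mul r3: issue@5 deps=(2,2) exec_start@6 write@9

Answer: 4 5 6 6 9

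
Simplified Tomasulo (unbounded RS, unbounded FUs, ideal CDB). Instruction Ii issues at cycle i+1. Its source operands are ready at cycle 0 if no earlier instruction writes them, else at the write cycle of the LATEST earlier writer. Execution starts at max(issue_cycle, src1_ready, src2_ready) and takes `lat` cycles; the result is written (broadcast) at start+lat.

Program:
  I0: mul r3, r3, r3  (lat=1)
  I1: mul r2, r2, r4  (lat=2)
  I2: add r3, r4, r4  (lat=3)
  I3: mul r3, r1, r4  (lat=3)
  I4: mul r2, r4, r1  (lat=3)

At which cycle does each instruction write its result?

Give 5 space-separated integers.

Answer: 2 4 6 7 8

Derivation:
I0 mul r3: issue@1 deps=(None,None) exec_start@1 write@2
I1 mul r2: issue@2 deps=(None,None) exec_start@2 write@4
I2 add r3: issue@3 deps=(None,None) exec_start@3 write@6
I3 mul r3: issue@4 deps=(None,None) exec_start@4 write@7
I4 mul r2: issue@5 deps=(None,None) exec_start@5 write@8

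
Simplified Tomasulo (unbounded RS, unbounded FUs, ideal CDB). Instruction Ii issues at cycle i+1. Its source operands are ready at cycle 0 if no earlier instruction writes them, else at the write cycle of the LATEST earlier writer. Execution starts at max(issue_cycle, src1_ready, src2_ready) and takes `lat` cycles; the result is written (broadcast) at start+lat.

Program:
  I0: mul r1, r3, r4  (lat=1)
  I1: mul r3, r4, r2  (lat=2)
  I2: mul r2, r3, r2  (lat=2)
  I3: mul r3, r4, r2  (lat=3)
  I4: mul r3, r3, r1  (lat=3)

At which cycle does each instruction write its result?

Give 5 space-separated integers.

I0 mul r1: issue@1 deps=(None,None) exec_start@1 write@2
I1 mul r3: issue@2 deps=(None,None) exec_start@2 write@4
I2 mul r2: issue@3 deps=(1,None) exec_start@4 write@6
I3 mul r3: issue@4 deps=(None,2) exec_start@6 write@9
I4 mul r3: issue@5 deps=(3,0) exec_start@9 write@12

Answer: 2 4 6 9 12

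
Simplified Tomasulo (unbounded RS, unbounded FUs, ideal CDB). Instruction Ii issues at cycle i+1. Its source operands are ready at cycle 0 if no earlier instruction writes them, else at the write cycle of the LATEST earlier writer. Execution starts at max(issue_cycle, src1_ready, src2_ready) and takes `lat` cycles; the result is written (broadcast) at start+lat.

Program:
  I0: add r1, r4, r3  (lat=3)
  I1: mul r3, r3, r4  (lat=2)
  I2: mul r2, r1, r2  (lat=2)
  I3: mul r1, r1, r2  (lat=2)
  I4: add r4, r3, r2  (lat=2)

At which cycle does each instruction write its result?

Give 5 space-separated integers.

Answer: 4 4 6 8 8

Derivation:
I0 add r1: issue@1 deps=(None,None) exec_start@1 write@4
I1 mul r3: issue@2 deps=(None,None) exec_start@2 write@4
I2 mul r2: issue@3 deps=(0,None) exec_start@4 write@6
I3 mul r1: issue@4 deps=(0,2) exec_start@6 write@8
I4 add r4: issue@5 deps=(1,2) exec_start@6 write@8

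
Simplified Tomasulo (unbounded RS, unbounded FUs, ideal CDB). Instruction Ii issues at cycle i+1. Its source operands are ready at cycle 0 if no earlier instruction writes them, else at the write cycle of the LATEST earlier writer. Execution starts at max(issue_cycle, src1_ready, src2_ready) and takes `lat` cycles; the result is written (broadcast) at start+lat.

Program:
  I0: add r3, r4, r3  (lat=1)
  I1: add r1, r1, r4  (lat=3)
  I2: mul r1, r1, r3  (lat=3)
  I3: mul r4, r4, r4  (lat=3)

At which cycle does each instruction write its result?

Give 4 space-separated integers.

Answer: 2 5 8 7

Derivation:
I0 add r3: issue@1 deps=(None,None) exec_start@1 write@2
I1 add r1: issue@2 deps=(None,None) exec_start@2 write@5
I2 mul r1: issue@3 deps=(1,0) exec_start@5 write@8
I3 mul r4: issue@4 deps=(None,None) exec_start@4 write@7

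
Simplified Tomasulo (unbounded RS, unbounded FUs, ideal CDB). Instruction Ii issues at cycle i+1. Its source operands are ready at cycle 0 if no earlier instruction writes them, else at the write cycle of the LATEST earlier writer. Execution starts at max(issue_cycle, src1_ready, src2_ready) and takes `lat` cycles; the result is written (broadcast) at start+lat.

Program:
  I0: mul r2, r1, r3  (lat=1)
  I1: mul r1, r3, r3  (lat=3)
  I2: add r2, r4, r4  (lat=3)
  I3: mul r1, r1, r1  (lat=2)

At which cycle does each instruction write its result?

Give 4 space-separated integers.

Answer: 2 5 6 7

Derivation:
I0 mul r2: issue@1 deps=(None,None) exec_start@1 write@2
I1 mul r1: issue@2 deps=(None,None) exec_start@2 write@5
I2 add r2: issue@3 deps=(None,None) exec_start@3 write@6
I3 mul r1: issue@4 deps=(1,1) exec_start@5 write@7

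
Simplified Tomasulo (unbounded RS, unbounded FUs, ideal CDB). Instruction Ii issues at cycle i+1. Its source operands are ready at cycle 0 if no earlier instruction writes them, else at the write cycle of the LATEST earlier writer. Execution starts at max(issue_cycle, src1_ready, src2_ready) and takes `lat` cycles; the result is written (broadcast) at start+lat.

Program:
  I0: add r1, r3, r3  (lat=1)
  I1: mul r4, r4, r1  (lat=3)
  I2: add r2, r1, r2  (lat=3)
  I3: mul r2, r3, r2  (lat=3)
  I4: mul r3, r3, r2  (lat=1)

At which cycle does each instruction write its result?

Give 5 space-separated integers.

Answer: 2 5 6 9 10

Derivation:
I0 add r1: issue@1 deps=(None,None) exec_start@1 write@2
I1 mul r4: issue@2 deps=(None,0) exec_start@2 write@5
I2 add r2: issue@3 deps=(0,None) exec_start@3 write@6
I3 mul r2: issue@4 deps=(None,2) exec_start@6 write@9
I4 mul r3: issue@5 deps=(None,3) exec_start@9 write@10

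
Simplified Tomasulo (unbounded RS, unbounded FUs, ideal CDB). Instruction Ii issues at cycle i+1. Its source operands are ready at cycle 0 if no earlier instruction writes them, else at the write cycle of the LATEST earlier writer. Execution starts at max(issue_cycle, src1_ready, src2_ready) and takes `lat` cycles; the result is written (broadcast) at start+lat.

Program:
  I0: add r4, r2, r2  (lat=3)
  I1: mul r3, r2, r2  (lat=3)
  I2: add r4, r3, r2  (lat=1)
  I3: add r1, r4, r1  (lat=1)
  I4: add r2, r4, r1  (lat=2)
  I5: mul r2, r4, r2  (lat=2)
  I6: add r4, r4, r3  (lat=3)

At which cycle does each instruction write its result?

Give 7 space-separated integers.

Answer: 4 5 6 7 9 11 10

Derivation:
I0 add r4: issue@1 deps=(None,None) exec_start@1 write@4
I1 mul r3: issue@2 deps=(None,None) exec_start@2 write@5
I2 add r4: issue@3 deps=(1,None) exec_start@5 write@6
I3 add r1: issue@4 deps=(2,None) exec_start@6 write@7
I4 add r2: issue@5 deps=(2,3) exec_start@7 write@9
I5 mul r2: issue@6 deps=(2,4) exec_start@9 write@11
I6 add r4: issue@7 deps=(2,1) exec_start@7 write@10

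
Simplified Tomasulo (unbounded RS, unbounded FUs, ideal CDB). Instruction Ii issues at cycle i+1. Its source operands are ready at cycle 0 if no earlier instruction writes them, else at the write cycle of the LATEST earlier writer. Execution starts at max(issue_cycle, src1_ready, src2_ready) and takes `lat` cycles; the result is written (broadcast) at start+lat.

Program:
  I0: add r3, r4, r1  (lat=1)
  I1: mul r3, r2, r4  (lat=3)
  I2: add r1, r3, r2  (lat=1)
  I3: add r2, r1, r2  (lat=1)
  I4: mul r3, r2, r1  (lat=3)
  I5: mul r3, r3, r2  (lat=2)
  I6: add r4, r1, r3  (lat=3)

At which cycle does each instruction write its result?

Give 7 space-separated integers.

I0 add r3: issue@1 deps=(None,None) exec_start@1 write@2
I1 mul r3: issue@2 deps=(None,None) exec_start@2 write@5
I2 add r1: issue@3 deps=(1,None) exec_start@5 write@6
I3 add r2: issue@4 deps=(2,None) exec_start@6 write@7
I4 mul r3: issue@5 deps=(3,2) exec_start@7 write@10
I5 mul r3: issue@6 deps=(4,3) exec_start@10 write@12
I6 add r4: issue@7 deps=(2,5) exec_start@12 write@15

Answer: 2 5 6 7 10 12 15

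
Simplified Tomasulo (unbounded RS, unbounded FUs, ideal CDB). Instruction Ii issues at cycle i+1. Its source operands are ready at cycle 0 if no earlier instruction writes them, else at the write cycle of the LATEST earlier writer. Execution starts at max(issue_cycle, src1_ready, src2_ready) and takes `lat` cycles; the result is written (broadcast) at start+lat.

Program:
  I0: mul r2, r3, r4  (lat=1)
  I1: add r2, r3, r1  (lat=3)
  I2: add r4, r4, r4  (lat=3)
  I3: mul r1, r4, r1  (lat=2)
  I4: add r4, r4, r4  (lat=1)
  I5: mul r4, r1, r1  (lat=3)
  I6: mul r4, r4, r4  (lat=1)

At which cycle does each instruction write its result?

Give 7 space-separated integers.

I0 mul r2: issue@1 deps=(None,None) exec_start@1 write@2
I1 add r2: issue@2 deps=(None,None) exec_start@2 write@5
I2 add r4: issue@3 deps=(None,None) exec_start@3 write@6
I3 mul r1: issue@4 deps=(2,None) exec_start@6 write@8
I4 add r4: issue@5 deps=(2,2) exec_start@6 write@7
I5 mul r4: issue@6 deps=(3,3) exec_start@8 write@11
I6 mul r4: issue@7 deps=(5,5) exec_start@11 write@12

Answer: 2 5 6 8 7 11 12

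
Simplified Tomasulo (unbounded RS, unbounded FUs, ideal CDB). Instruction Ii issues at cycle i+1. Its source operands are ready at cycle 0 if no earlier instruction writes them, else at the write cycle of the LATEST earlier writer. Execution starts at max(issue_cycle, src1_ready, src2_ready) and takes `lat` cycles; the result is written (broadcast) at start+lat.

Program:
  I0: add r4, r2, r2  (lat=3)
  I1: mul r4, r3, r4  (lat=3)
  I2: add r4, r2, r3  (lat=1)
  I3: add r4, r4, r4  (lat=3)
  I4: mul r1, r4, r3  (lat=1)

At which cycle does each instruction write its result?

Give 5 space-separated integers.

Answer: 4 7 4 7 8

Derivation:
I0 add r4: issue@1 deps=(None,None) exec_start@1 write@4
I1 mul r4: issue@2 deps=(None,0) exec_start@4 write@7
I2 add r4: issue@3 deps=(None,None) exec_start@3 write@4
I3 add r4: issue@4 deps=(2,2) exec_start@4 write@7
I4 mul r1: issue@5 deps=(3,None) exec_start@7 write@8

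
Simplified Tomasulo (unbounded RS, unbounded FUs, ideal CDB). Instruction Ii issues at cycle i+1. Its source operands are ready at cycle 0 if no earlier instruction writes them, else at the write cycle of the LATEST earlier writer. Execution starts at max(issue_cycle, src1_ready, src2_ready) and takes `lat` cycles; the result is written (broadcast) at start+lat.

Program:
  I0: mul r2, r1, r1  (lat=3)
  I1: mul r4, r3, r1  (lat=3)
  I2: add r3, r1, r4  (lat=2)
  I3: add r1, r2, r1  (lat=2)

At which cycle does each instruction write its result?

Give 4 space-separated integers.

Answer: 4 5 7 6

Derivation:
I0 mul r2: issue@1 deps=(None,None) exec_start@1 write@4
I1 mul r4: issue@2 deps=(None,None) exec_start@2 write@5
I2 add r3: issue@3 deps=(None,1) exec_start@5 write@7
I3 add r1: issue@4 deps=(0,None) exec_start@4 write@6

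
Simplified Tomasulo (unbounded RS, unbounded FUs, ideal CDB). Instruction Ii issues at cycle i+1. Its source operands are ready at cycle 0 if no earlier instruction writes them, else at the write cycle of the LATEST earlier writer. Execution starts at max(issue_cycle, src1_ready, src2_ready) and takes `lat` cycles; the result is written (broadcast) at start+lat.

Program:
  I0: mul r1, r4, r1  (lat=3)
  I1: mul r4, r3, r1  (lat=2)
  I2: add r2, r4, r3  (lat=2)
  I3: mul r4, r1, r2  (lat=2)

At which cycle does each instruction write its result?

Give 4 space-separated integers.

Answer: 4 6 8 10

Derivation:
I0 mul r1: issue@1 deps=(None,None) exec_start@1 write@4
I1 mul r4: issue@2 deps=(None,0) exec_start@4 write@6
I2 add r2: issue@3 deps=(1,None) exec_start@6 write@8
I3 mul r4: issue@4 deps=(0,2) exec_start@8 write@10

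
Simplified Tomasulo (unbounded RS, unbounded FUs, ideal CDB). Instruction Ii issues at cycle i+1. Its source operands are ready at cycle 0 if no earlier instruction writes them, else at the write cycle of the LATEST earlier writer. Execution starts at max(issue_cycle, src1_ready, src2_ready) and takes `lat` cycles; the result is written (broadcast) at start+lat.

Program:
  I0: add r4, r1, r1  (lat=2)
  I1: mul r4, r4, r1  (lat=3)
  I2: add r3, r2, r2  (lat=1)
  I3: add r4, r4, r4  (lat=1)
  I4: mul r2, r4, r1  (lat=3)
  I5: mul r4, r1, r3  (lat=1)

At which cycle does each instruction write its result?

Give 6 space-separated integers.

I0 add r4: issue@1 deps=(None,None) exec_start@1 write@3
I1 mul r4: issue@2 deps=(0,None) exec_start@3 write@6
I2 add r3: issue@3 deps=(None,None) exec_start@3 write@4
I3 add r4: issue@4 deps=(1,1) exec_start@6 write@7
I4 mul r2: issue@5 deps=(3,None) exec_start@7 write@10
I5 mul r4: issue@6 deps=(None,2) exec_start@6 write@7

Answer: 3 6 4 7 10 7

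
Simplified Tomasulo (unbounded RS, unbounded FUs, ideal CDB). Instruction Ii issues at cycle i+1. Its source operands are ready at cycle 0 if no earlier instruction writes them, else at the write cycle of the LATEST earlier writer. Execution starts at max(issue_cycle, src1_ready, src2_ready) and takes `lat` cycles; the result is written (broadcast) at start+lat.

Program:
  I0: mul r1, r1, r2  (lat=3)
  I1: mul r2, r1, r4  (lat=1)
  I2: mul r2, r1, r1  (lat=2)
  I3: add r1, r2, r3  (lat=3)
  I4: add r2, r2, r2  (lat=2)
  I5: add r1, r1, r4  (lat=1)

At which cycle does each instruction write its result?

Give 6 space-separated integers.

I0 mul r1: issue@1 deps=(None,None) exec_start@1 write@4
I1 mul r2: issue@2 deps=(0,None) exec_start@4 write@5
I2 mul r2: issue@3 deps=(0,0) exec_start@4 write@6
I3 add r1: issue@4 deps=(2,None) exec_start@6 write@9
I4 add r2: issue@5 deps=(2,2) exec_start@6 write@8
I5 add r1: issue@6 deps=(3,None) exec_start@9 write@10

Answer: 4 5 6 9 8 10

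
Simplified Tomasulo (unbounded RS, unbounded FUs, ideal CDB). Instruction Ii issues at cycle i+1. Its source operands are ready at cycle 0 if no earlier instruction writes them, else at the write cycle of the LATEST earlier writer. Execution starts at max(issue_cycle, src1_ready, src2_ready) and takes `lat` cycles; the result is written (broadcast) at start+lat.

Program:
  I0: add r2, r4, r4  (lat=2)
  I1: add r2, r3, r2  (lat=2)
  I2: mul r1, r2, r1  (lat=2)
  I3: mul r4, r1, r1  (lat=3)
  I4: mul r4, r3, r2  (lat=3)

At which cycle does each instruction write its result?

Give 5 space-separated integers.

I0 add r2: issue@1 deps=(None,None) exec_start@1 write@3
I1 add r2: issue@2 deps=(None,0) exec_start@3 write@5
I2 mul r1: issue@3 deps=(1,None) exec_start@5 write@7
I3 mul r4: issue@4 deps=(2,2) exec_start@7 write@10
I4 mul r4: issue@5 deps=(None,1) exec_start@5 write@8

Answer: 3 5 7 10 8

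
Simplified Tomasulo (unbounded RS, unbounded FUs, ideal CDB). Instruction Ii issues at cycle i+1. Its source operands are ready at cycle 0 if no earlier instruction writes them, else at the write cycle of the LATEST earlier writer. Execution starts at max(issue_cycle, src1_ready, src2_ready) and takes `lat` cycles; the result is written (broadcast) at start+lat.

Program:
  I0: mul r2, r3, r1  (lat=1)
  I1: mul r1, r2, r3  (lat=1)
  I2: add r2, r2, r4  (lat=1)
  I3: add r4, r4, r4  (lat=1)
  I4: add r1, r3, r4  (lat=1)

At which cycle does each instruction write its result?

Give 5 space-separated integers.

I0 mul r2: issue@1 deps=(None,None) exec_start@1 write@2
I1 mul r1: issue@2 deps=(0,None) exec_start@2 write@3
I2 add r2: issue@3 deps=(0,None) exec_start@3 write@4
I3 add r4: issue@4 deps=(None,None) exec_start@4 write@5
I4 add r1: issue@5 deps=(None,3) exec_start@5 write@6

Answer: 2 3 4 5 6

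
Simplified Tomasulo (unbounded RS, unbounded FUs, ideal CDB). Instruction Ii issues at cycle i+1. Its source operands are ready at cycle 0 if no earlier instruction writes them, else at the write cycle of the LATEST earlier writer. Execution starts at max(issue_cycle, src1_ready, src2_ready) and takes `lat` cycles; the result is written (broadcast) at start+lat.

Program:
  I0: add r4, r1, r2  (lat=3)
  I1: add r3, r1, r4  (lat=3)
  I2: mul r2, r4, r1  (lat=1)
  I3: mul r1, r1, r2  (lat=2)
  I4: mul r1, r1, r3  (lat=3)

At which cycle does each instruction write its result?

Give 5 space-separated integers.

I0 add r4: issue@1 deps=(None,None) exec_start@1 write@4
I1 add r3: issue@2 deps=(None,0) exec_start@4 write@7
I2 mul r2: issue@3 deps=(0,None) exec_start@4 write@5
I3 mul r1: issue@4 deps=(None,2) exec_start@5 write@7
I4 mul r1: issue@5 deps=(3,1) exec_start@7 write@10

Answer: 4 7 5 7 10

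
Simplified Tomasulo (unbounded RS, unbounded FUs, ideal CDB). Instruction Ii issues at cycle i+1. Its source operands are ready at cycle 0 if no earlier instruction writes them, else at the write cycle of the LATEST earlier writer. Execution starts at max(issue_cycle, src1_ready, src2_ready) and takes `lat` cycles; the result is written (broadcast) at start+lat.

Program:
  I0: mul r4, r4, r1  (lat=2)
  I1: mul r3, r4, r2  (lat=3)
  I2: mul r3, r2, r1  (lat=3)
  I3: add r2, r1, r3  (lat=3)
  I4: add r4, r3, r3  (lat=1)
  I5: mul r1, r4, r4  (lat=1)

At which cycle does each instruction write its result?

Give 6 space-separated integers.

I0 mul r4: issue@1 deps=(None,None) exec_start@1 write@3
I1 mul r3: issue@2 deps=(0,None) exec_start@3 write@6
I2 mul r3: issue@3 deps=(None,None) exec_start@3 write@6
I3 add r2: issue@4 deps=(None,2) exec_start@6 write@9
I4 add r4: issue@5 deps=(2,2) exec_start@6 write@7
I5 mul r1: issue@6 deps=(4,4) exec_start@7 write@8

Answer: 3 6 6 9 7 8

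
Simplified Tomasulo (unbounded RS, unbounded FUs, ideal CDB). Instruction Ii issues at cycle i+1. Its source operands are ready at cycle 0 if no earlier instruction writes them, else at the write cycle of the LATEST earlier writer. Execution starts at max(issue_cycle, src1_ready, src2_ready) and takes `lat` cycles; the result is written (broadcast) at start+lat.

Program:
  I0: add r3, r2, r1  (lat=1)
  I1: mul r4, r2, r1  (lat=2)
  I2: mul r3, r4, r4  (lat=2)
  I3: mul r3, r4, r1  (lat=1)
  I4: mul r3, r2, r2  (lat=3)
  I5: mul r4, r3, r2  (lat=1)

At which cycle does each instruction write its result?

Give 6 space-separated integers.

Answer: 2 4 6 5 8 9

Derivation:
I0 add r3: issue@1 deps=(None,None) exec_start@1 write@2
I1 mul r4: issue@2 deps=(None,None) exec_start@2 write@4
I2 mul r3: issue@3 deps=(1,1) exec_start@4 write@6
I3 mul r3: issue@4 deps=(1,None) exec_start@4 write@5
I4 mul r3: issue@5 deps=(None,None) exec_start@5 write@8
I5 mul r4: issue@6 deps=(4,None) exec_start@8 write@9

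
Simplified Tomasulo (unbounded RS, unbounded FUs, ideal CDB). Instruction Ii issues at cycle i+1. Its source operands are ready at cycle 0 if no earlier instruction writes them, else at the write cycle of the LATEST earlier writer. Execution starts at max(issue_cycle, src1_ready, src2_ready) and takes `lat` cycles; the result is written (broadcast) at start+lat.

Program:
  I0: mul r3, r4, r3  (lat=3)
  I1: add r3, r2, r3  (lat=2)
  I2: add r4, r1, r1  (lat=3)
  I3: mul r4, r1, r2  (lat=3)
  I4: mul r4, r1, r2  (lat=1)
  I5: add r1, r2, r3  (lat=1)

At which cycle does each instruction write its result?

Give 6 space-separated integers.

Answer: 4 6 6 7 6 7

Derivation:
I0 mul r3: issue@1 deps=(None,None) exec_start@1 write@4
I1 add r3: issue@2 deps=(None,0) exec_start@4 write@6
I2 add r4: issue@3 deps=(None,None) exec_start@3 write@6
I3 mul r4: issue@4 deps=(None,None) exec_start@4 write@7
I4 mul r4: issue@5 deps=(None,None) exec_start@5 write@6
I5 add r1: issue@6 deps=(None,1) exec_start@6 write@7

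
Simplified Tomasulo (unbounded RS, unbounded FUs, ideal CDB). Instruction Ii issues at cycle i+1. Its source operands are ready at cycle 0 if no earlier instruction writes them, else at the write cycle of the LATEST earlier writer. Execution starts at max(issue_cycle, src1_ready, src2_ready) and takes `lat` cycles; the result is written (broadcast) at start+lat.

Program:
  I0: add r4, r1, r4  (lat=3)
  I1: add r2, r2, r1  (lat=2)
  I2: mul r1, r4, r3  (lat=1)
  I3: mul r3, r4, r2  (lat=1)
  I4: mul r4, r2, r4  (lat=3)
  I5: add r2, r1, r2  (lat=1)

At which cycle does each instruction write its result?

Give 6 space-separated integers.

Answer: 4 4 5 5 8 7

Derivation:
I0 add r4: issue@1 deps=(None,None) exec_start@1 write@4
I1 add r2: issue@2 deps=(None,None) exec_start@2 write@4
I2 mul r1: issue@3 deps=(0,None) exec_start@4 write@5
I3 mul r3: issue@4 deps=(0,1) exec_start@4 write@5
I4 mul r4: issue@5 deps=(1,0) exec_start@5 write@8
I5 add r2: issue@6 deps=(2,1) exec_start@6 write@7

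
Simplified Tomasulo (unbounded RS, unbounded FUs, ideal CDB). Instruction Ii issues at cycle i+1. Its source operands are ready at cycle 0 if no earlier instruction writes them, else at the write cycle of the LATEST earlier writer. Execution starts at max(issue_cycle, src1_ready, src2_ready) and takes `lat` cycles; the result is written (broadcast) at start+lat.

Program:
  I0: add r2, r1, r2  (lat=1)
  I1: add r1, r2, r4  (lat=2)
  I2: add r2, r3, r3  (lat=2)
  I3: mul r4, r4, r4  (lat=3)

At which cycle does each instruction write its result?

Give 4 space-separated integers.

Answer: 2 4 5 7

Derivation:
I0 add r2: issue@1 deps=(None,None) exec_start@1 write@2
I1 add r1: issue@2 deps=(0,None) exec_start@2 write@4
I2 add r2: issue@3 deps=(None,None) exec_start@3 write@5
I3 mul r4: issue@4 deps=(None,None) exec_start@4 write@7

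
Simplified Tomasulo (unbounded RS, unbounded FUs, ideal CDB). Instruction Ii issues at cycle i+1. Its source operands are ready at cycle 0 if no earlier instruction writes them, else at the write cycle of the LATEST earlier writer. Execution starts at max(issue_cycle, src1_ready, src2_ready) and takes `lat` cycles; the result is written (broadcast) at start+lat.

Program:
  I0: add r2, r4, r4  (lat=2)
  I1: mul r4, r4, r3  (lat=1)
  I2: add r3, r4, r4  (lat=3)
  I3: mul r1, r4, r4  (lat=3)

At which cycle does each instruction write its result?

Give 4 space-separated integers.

Answer: 3 3 6 7

Derivation:
I0 add r2: issue@1 deps=(None,None) exec_start@1 write@3
I1 mul r4: issue@2 deps=(None,None) exec_start@2 write@3
I2 add r3: issue@3 deps=(1,1) exec_start@3 write@6
I3 mul r1: issue@4 deps=(1,1) exec_start@4 write@7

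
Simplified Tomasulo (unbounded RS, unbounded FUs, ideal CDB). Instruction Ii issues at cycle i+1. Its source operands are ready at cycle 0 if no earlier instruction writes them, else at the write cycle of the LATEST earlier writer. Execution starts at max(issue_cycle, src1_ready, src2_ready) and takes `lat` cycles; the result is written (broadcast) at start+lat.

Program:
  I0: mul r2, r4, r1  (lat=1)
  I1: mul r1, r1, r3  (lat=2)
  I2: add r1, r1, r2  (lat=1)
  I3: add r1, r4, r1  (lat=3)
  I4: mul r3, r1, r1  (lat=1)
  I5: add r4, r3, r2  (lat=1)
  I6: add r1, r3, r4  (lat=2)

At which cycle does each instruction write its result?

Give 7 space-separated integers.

I0 mul r2: issue@1 deps=(None,None) exec_start@1 write@2
I1 mul r1: issue@2 deps=(None,None) exec_start@2 write@4
I2 add r1: issue@3 deps=(1,0) exec_start@4 write@5
I3 add r1: issue@4 deps=(None,2) exec_start@5 write@8
I4 mul r3: issue@5 deps=(3,3) exec_start@8 write@9
I5 add r4: issue@6 deps=(4,0) exec_start@9 write@10
I6 add r1: issue@7 deps=(4,5) exec_start@10 write@12

Answer: 2 4 5 8 9 10 12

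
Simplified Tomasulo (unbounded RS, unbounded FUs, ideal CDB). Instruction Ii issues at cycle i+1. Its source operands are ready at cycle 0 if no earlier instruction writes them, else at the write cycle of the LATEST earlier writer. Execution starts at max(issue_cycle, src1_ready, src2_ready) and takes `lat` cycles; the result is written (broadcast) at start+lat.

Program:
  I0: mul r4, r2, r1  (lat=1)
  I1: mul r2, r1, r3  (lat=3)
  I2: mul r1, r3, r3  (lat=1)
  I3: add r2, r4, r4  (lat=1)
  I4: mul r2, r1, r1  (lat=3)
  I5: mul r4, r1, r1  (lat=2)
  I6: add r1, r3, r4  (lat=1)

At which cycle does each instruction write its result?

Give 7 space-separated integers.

I0 mul r4: issue@1 deps=(None,None) exec_start@1 write@2
I1 mul r2: issue@2 deps=(None,None) exec_start@2 write@5
I2 mul r1: issue@3 deps=(None,None) exec_start@3 write@4
I3 add r2: issue@4 deps=(0,0) exec_start@4 write@5
I4 mul r2: issue@5 deps=(2,2) exec_start@5 write@8
I5 mul r4: issue@6 deps=(2,2) exec_start@6 write@8
I6 add r1: issue@7 deps=(None,5) exec_start@8 write@9

Answer: 2 5 4 5 8 8 9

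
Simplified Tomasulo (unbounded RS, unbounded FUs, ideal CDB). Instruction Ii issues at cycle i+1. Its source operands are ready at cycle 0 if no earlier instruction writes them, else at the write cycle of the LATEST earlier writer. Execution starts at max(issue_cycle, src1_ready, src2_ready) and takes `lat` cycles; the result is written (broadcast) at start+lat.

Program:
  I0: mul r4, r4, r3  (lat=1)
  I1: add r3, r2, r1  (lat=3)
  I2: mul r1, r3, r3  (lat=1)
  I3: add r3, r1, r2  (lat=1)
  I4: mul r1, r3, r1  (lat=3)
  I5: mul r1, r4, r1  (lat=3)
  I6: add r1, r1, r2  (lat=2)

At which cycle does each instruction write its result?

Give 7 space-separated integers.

I0 mul r4: issue@1 deps=(None,None) exec_start@1 write@2
I1 add r3: issue@2 deps=(None,None) exec_start@2 write@5
I2 mul r1: issue@3 deps=(1,1) exec_start@5 write@6
I3 add r3: issue@4 deps=(2,None) exec_start@6 write@7
I4 mul r1: issue@5 deps=(3,2) exec_start@7 write@10
I5 mul r1: issue@6 deps=(0,4) exec_start@10 write@13
I6 add r1: issue@7 deps=(5,None) exec_start@13 write@15

Answer: 2 5 6 7 10 13 15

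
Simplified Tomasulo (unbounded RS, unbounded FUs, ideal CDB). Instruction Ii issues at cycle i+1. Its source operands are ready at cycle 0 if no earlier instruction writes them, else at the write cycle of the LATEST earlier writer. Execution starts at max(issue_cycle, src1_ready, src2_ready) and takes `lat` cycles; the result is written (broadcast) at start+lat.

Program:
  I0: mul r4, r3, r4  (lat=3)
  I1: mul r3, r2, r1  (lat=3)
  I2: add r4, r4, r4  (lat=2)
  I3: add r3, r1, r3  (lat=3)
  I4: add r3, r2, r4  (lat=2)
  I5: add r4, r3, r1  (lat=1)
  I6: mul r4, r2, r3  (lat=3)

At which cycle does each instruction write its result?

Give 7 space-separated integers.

Answer: 4 5 6 8 8 9 11

Derivation:
I0 mul r4: issue@1 deps=(None,None) exec_start@1 write@4
I1 mul r3: issue@2 deps=(None,None) exec_start@2 write@5
I2 add r4: issue@3 deps=(0,0) exec_start@4 write@6
I3 add r3: issue@4 deps=(None,1) exec_start@5 write@8
I4 add r3: issue@5 deps=(None,2) exec_start@6 write@8
I5 add r4: issue@6 deps=(4,None) exec_start@8 write@9
I6 mul r4: issue@7 deps=(None,4) exec_start@8 write@11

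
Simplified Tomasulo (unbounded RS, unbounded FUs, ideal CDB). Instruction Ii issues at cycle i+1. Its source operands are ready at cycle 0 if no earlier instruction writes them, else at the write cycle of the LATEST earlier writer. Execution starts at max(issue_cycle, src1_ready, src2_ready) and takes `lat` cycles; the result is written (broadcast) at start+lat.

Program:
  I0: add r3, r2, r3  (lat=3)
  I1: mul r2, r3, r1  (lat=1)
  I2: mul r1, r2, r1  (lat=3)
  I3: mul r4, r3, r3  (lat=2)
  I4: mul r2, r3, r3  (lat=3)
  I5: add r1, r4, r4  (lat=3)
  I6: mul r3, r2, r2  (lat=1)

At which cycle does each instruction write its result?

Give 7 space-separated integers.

I0 add r3: issue@1 deps=(None,None) exec_start@1 write@4
I1 mul r2: issue@2 deps=(0,None) exec_start@4 write@5
I2 mul r1: issue@3 deps=(1,None) exec_start@5 write@8
I3 mul r4: issue@4 deps=(0,0) exec_start@4 write@6
I4 mul r2: issue@5 deps=(0,0) exec_start@5 write@8
I5 add r1: issue@6 deps=(3,3) exec_start@6 write@9
I6 mul r3: issue@7 deps=(4,4) exec_start@8 write@9

Answer: 4 5 8 6 8 9 9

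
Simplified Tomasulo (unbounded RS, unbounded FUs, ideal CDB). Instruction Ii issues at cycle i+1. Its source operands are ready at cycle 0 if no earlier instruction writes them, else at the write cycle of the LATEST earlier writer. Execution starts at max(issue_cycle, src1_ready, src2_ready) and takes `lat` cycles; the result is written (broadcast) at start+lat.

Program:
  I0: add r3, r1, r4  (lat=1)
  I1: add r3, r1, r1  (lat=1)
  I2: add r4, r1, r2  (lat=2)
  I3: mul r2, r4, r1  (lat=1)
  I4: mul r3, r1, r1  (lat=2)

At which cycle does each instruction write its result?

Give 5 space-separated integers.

I0 add r3: issue@1 deps=(None,None) exec_start@1 write@2
I1 add r3: issue@2 deps=(None,None) exec_start@2 write@3
I2 add r4: issue@3 deps=(None,None) exec_start@3 write@5
I3 mul r2: issue@4 deps=(2,None) exec_start@5 write@6
I4 mul r3: issue@5 deps=(None,None) exec_start@5 write@7

Answer: 2 3 5 6 7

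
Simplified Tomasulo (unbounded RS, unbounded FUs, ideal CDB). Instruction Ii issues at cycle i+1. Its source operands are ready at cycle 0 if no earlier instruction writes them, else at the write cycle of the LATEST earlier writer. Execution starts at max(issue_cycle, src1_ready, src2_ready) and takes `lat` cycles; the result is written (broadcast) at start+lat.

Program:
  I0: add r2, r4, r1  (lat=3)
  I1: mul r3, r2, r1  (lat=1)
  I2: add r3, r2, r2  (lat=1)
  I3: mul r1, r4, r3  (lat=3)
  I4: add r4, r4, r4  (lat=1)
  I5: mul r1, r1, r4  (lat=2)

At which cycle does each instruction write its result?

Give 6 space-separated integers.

I0 add r2: issue@1 deps=(None,None) exec_start@1 write@4
I1 mul r3: issue@2 deps=(0,None) exec_start@4 write@5
I2 add r3: issue@3 deps=(0,0) exec_start@4 write@5
I3 mul r1: issue@4 deps=(None,2) exec_start@5 write@8
I4 add r4: issue@5 deps=(None,None) exec_start@5 write@6
I5 mul r1: issue@6 deps=(3,4) exec_start@8 write@10

Answer: 4 5 5 8 6 10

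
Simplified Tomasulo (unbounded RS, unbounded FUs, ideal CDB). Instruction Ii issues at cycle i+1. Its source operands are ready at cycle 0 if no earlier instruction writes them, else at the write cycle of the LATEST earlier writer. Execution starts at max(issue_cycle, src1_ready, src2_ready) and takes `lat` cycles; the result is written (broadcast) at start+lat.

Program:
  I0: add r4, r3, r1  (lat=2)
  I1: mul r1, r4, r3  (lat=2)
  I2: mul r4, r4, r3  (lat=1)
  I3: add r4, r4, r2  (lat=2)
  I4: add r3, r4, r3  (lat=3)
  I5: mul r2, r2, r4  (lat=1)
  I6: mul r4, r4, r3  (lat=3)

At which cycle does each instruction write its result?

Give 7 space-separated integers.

Answer: 3 5 4 6 9 7 12

Derivation:
I0 add r4: issue@1 deps=(None,None) exec_start@1 write@3
I1 mul r1: issue@2 deps=(0,None) exec_start@3 write@5
I2 mul r4: issue@3 deps=(0,None) exec_start@3 write@4
I3 add r4: issue@4 deps=(2,None) exec_start@4 write@6
I4 add r3: issue@5 deps=(3,None) exec_start@6 write@9
I5 mul r2: issue@6 deps=(None,3) exec_start@6 write@7
I6 mul r4: issue@7 deps=(3,4) exec_start@9 write@12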